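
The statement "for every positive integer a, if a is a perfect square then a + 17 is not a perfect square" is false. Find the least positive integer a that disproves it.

We need the least positive integer a for which a is a perfect square but a + 17 is a perfect square.
a = 1: 1 + 17 = 18, not a perfect square.
a = 4: 4 + 17 = 21, not a perfect square.
a = 9: 9 + 17 = 26, not a perfect square.
a = 16: 16 + 17 = 33, not a perfect square.
a = 25: 25 + 17 = 42, not a perfect square.
a = 36: 36 + 17 = 53, not a perfect square.
a = 49: 49 + 17 = 66, not a perfect square.
a = 64: 64 = 8² and 64 + 17 = 81 = 9².

a = 64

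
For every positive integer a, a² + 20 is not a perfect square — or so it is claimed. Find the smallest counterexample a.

a = 4

Check each positive integer a in order until a² + 20 is a perfect square.
For a = 1, 2, 3 the conclusion holds.
a = 4: 4² + 20 = 36 = 6², a perfect square.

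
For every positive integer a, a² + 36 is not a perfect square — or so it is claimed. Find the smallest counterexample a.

A counterexample is any positive integer a such that a² + 36 is a perfect square; we check each in order.
For a = 1, 2, 3, 4, 5, 6, 7 the conclusion holds.
a = 8: 8² + 36 = 100 = 10², a perfect square.

a = 8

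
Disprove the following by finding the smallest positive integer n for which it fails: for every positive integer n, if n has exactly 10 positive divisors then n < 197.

A counterexample is any positive integer n such that n has exactly 10 positive divisors but the claim fails; we check each in order.
n = 48: τ(48) = 10; 48 < 197.
n = 80: τ(80) = 10; 80 < 197.
n = 112: τ(112) = 10; 112 < 197.
n = 162: τ(162) = 10; 162 < 197.
n = 176: τ(176) = 10; 176 < 197.
n = 208: τ(208) = 10; 208 ≥ 197.
Hence n = 208 is a counterexample.

n = 208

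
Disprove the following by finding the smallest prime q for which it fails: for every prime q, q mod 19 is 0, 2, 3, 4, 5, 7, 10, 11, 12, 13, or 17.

Check each prime q in order until the claim fails.
For q = 2, 3, 5, 7, …, 23, 29, 31 the conclusion holds.
q = 37: 37 mod 19 = 18 — not in {0, 2, 3, 4, 5, 7, 10, 11, 12, 13, 17}.
Hence q = 37 is a counterexample.

q = 37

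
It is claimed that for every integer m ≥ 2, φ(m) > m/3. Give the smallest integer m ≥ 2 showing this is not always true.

Check each integer m ≥ 2 in order until the claim fails.
For m = 2, 3, 4, 5 the conclusion holds.
m = 6: φ(6) = 2 and 6/3 = 2, so φ(6) ≤ 6/3.

m = 6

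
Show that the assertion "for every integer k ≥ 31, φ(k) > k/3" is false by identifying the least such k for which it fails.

We need the least integer k ≥ 31 for which the claim fails.
For k = 31, 32, 33, 34, 35 the conclusion holds.
k = 36: φ(36) = 12 and 36/3 = 12, so φ(36) ≤ 36/3.
So k = 36 is the smallest counterexample.

k = 36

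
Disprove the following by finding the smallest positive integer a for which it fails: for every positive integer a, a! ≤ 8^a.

a = 20

We need the least positive integer a for which a! > 8^a.
For a = 1, 2, 3, 4, …, 17, 18, 19 the conclusion holds.
a = 20: a! = 2432902008176640000 and 8^a = 1152921504606846976, so 2432902008176640000 > 1152921504606846976.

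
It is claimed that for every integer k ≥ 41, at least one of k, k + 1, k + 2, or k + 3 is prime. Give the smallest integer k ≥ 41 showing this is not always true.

We need the least integer k ≥ 41 for which k, k + 1, k + 2, k + 3 are all composite.
The first 7 eligible values, up to k = 47, all satisfy the conclusion.
k = 48: 48 = 2 × 24; 49 = 7 × 7; 50 = 2 × 25; 51 = 3 × 17 — all composite.

k = 48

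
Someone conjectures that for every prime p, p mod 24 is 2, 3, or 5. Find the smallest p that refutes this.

p = 7

We need the least prime p for which the claim fails.
For p = 2, 3, 5 the conclusion holds.
p = 7: 7 mod 24 = 7 — not in {2, 3, 5}.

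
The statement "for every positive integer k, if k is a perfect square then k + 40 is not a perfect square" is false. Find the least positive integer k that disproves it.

For k = 1, 4 the conclusion holds.
k = 9: 9 = 3² and 9 + 40 = 49 = 7².
Thus k = 9 disproves the claim, and no smaller k works.

k = 9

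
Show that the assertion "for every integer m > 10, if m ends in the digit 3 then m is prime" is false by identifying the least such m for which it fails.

m = 33

A counterexample is any integer m > 10 such that m ends in the digit 3 but m is not prime; we check each in order.
For m = 13, 23 the conclusion holds.
m = 33: 33 ends in 3; 33 = 3 × 11, composite.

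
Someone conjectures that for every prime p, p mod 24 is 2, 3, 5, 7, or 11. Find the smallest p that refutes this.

p = 13

Check each prime p in order until the claim fails.
The first 5 eligible values, up to p = 11, all satisfy the conclusion.
p = 13: 13 mod 24 = 13 — not in {2, 3, 5, 7, 11}.
Hence p = 13 is a counterexample.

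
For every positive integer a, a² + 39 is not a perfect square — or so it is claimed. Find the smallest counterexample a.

a = 1: 1² + 39 = 40, not a perfect square.
a = 2: 2² + 39 = 43, not a perfect square.
a = 3: 3² + 39 = 48, not a perfect square.
a = 4: 4² + 39 = 55, not a perfect square.
a = 5: 5² + 39 = 64 = 8², a perfect square.
So a = 5 is the smallest counterexample.

a = 5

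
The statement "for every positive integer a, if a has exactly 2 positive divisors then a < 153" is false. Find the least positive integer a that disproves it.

Check each positive integer a in order until a has exactly 2 positive divisors but the claim fails.
For a = 2, 3, 5, 7, …, 139, 149, 151 the conclusion holds.
a = 157: τ(157) = 2; 157 ≥ 153.

a = 157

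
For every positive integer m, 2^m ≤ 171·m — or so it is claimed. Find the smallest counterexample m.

The first 10 eligible values, up to m = 10, all satisfy the conclusion.
m = 11: 2^m = 2048 and 171·m = 1881, so 2048 > 1881.
Hence m = 11 is a counterexample.

m = 11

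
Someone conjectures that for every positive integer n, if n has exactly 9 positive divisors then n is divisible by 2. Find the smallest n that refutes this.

A counterexample is any positive integer n such that n has exactly 9 positive divisors but n is not divisible by 2; we check each in order.
For n = 36, 100, 196 the conclusion holds.
n = 225: τ(225) = 9; 225 mod 2 = 1.

n = 225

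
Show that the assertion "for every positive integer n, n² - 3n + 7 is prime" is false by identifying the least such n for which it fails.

n = 6

Check each positive integer n in order until n² - 3n + 7 is not prime.
The first 5 eligible values, up to n = 5, all satisfy the conclusion.
n = 6: n² - 3n + 7 = 25 = 5 × 5, composite.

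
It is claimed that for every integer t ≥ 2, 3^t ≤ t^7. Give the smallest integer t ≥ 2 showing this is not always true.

For t = 2, 3, 4, 5, …, 16, 17, 18 the conclusion holds.
t = 19: 3^t = 1162261467 and t^7 = 893871739, so 1162261467 > 893871739.
Thus t = 19 disproves the claim, and no smaller t works.

t = 19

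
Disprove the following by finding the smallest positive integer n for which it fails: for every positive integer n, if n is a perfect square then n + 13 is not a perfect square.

We need the least positive integer n for which n is a perfect square but n + 13 is a perfect square.
For n = 1, 4, 9, 16, 25 the conclusion holds.
n = 36: 36 = 6² and 36 + 13 = 49 = 7².
Hence n = 36 is a counterexample.

n = 36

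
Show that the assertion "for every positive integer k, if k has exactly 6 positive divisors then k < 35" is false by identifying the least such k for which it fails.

k = 44

A counterexample is any positive integer k such that k has exactly 6 positive divisors but the claim fails; we check each in order.
For k = 12, 18, 20, 28, 32 the conclusion holds.
k = 44: τ(44) = 6; 44 ≥ 35.
So k = 44 is the smallest counterexample.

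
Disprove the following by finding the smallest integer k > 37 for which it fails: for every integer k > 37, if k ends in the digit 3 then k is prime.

A counterexample is any integer k > 37 such that k ends in the digit 3 but k is not prime; we check each in order.
For k = 43, 53 the conclusion holds.
k = 63: 63 ends in 3; 63 = 3 × 21, composite.

k = 63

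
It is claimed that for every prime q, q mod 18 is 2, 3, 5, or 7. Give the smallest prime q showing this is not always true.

For q = 2, 3, 5, 7 the conclusion holds.
q = 11: 11 mod 18 = 11 — not in {2, 3, 5, 7}.

q = 11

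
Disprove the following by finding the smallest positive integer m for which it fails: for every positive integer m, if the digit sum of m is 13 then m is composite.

m = 67

A counterexample is any positive integer m such that the digit sum of m is 13 but m is prime; we check each in order.
m = 49: digit sum 13; 49 is composite.
m = 58: digit sum 13; 58 is composite.
m = 67: digit sum 13; 67 is prime, not composite.
Hence m = 67 is a counterexample.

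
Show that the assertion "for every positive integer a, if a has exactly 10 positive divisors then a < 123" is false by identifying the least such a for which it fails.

a = 162

Check each positive integer a in order until a has exactly 10 positive divisors but the claim fails.
a = 48: τ(48) = 10; 48 < 123.
a = 80: τ(80) = 10; 80 < 123.
a = 112: τ(112) = 10; 112 < 123.
a = 162: τ(162) = 10; 162 ≥ 123.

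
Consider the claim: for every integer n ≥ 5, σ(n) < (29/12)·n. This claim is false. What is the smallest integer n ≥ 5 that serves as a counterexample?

n = 24

A counterexample is any integer n ≥ 5 such that the claim fails; we check each in order.
The first 19 eligible values, up to n = 23, all satisfy the conclusion.
n = 24: σ(24) = 60; 60 ≥ 58.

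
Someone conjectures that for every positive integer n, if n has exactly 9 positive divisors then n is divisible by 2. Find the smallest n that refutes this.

Check each positive integer n in order until n has exactly 9 positive divisors but n is not divisible by 2.
For n = 36, 100, 196 the conclusion holds.
n = 225: τ(225) = 9; 225 mod 2 = 1.
Thus n = 225 disproves the claim, and no smaller n works.

n = 225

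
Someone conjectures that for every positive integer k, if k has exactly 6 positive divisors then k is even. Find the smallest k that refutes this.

For k = 12, 18, 20, 28, 32, 44 the conclusion holds.
k = 45: divisors of 45: 1, 3, 5, 9, 15, 45; 45 is odd.
So k = 45 is the smallest counterexample.

k = 45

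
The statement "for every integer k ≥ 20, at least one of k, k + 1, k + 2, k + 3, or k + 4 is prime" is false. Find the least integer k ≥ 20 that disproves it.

k = 24

We need the least integer k ≥ 20 for which k, k + 1, k + 2, k + 3, k + 4 are all composite.
k = 20: 23 is prime.
k = 21: 23 is prime.
k = 22: 23 is prime.
k = 23: 23 is prime.
k = 24: 24 = 2 × 12; 25 = 5 × 5; 26 = 2 × 13; 27 = 3 × 9; 28 = 2 × 14 — all composite.
Thus k = 24 disproves the claim, and no smaller k works.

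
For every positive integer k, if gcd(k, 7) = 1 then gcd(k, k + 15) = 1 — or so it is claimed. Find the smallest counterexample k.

k = 3

k = 1: gcd(1, 16) = 1.
k = 2: gcd(2, 17) = 1.
k = 3: gcd(3, 18) = 3.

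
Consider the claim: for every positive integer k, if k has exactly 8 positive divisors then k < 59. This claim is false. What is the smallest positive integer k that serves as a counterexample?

k = 66

For k = 24, 30, 40, 42, 54, 56 the conclusion holds.
k = 66: τ(66) = 8; 66 ≥ 59.
Thus k = 66 disproves the claim, and no smaller k works.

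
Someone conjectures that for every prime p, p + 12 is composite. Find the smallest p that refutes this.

p = 5

Check each prime p in order until p + 12 is prime.
p = 2: p + 12 = 14 = 2 × 7, composite.
p = 3: p + 12 = 15 = 3 × 5, composite.
p = 5: p + 12 = 17, prime — not composite.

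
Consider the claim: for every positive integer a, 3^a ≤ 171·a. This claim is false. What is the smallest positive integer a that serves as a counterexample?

Check each positive integer a in order until 3^a > 171·a.
a = 1: 3^a = 3 and 171·a = 171, so 3 ≤ 171.
a = 2: 3^a = 9 and 171·a = 342, so 9 ≤ 342.
a = 3: 3^a = 27 and 171·a = 513, so 27 ≤ 513.
a = 4: 3^a = 81 and 171·a = 684, so 81 ≤ 684.
a = 5: 3^a = 243 and 171·a = 855, so 243 ≤ 855.
a = 6: 3^a = 729 and 171·a = 1026, so 729 ≤ 1026.
a = 7: 3^a = 2187 and 171·a = 1197, so 2187 > 1197.
So a = 7 is the smallest counterexample.

a = 7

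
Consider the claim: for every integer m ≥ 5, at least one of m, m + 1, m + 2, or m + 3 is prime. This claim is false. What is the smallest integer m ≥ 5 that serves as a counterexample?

m = 24

A counterexample is any integer m ≥ 5 such that m, m + 1, m + 2, m + 3 are all composite; we check each in order.
For m = 5, 6, 7, 8, …, 21, 22, 23 the conclusion holds.
m = 24: 24 = 2 × 12; 25 = 5 × 5; 26 = 2 × 13; 27 = 3 × 9 — all composite.
Thus m = 24 disproves the claim, and no smaller m works.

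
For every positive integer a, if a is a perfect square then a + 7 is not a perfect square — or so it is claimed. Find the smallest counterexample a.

A counterexample is any positive integer a such that a is a perfect square but a + 7 is a perfect square; we check each in order.
a = 1: 1 + 7 = 8, not a perfect square.
a = 4: 4 + 7 = 11, not a perfect square.
a = 9: 9 = 3² and 9 + 7 = 16 = 4².
Hence a = 9 is a counterexample.

a = 9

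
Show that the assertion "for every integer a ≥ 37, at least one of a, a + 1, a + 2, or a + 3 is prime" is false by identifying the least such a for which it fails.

a = 48

Check each integer a ≥ 37 in order until a, a + 1, a + 2, a + 3 are all composite.
For a = 37, 38, 39, 40, …, 45, 46, 47 the conclusion holds.
a = 48: 48 = 2 × 24; 49 = 7 × 7; 50 = 2 × 25; 51 = 3 × 17 — all composite.
So a = 48 is the smallest counterexample.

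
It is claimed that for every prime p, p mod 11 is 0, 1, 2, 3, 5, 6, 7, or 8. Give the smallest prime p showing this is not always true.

p = 31

The first 10 eligible values, up to p = 29, all satisfy the conclusion.
p = 31: 31 mod 11 = 9 — not in {0, 1, 2, 3, 5, 6, 7, 8}.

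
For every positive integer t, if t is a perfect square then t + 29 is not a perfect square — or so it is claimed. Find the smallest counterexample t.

Check each positive integer t in order until t is a perfect square but t + 29 is a perfect square.
For t = 1, 4, 9, 16, …, 121, 144, 169 the conclusion holds.
t = 196: 196 = 14² and 196 + 29 = 225 = 15².

t = 196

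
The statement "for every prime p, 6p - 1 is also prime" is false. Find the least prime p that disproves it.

A counterexample is any prime p such that 6p - 1 is not prime; we check each in order.
For p = 2, 3, 5, 7 the conclusion holds.
p = 11: 6p - 1 = 65 = 5 × 13, not prime.

p = 11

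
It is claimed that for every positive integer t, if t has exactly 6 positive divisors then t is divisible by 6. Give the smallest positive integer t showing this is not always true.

We need the least positive integer t for which t has exactly 6 positive divisors but t is not divisible by 6.
t = 12: τ(12) = 6; 12 mod 6 = 0.
t = 18: τ(18) = 6; 18 mod 6 = 0.
t = 20: τ(20) = 6; 20 mod 6 = 2.
So t = 20 is the smallest counterexample.

t = 20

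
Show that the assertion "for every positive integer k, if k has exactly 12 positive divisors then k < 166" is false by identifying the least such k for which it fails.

k = 198

We need the least positive integer k for which k has exactly 12 positive divisors but the claim fails.
For k = 60, 72, 84, 90, …, 150, 156, 160 the conclusion holds.
k = 198: τ(198) = 12; 198 ≥ 166.
Thus k = 198 disproves the claim, and no smaller k works.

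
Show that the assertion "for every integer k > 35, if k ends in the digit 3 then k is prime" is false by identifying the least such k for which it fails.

We need the least integer k > 35 for which k ends in the digit 3 but k is not prime.
k = 43: 43 ends in 3 and is prime.
k = 53: 53 ends in 3 and is prime.
k = 63: 63 ends in 3; 63 = 3 × 21, composite.

k = 63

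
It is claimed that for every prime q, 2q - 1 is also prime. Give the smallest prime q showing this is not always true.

q = 5

A counterexample is any prime q such that 2q - 1 is not prime; we check each in order.
q = 2: 2q - 1 = 3, prime.
q = 3: 2q - 1 = 5, prime.
q = 5: 2q - 1 = 9 = 3 × 3, not prime.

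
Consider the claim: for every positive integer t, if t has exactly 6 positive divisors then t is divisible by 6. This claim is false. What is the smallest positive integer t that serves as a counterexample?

t = 12: τ(12) = 6; 12 mod 6 = 0.
t = 18: τ(18) = 6; 18 mod 6 = 0.
t = 20: τ(20) = 6; 20 mod 6 = 2.

t = 20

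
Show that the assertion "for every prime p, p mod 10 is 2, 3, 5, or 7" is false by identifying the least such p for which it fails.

p = 11

Check each prime p in order until the claim fails.
For p = 2, 3, 5, 7 the conclusion holds.
p = 11: 11 mod 10 = 1 — not in {2, 3, 5, 7}.
Thus p = 11 disproves the claim, and no smaller p works.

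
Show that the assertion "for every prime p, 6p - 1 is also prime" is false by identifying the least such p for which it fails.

Check each prime p in order until 6p - 1 is not prime.
For p = 2, 3, 5, 7 the conclusion holds.
p = 11: 6p - 1 = 65 = 5 × 13, not prime.
Hence p = 11 is a counterexample.

p = 11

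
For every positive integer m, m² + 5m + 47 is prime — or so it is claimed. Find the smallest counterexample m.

For m = 1, 2, 3, 4, …, 35, 36, 37 the conclusion holds.
m = 38: m² + 5m + 47 = 1681 = 41 × 41, composite.
So m = 38 is the smallest counterexample.

m = 38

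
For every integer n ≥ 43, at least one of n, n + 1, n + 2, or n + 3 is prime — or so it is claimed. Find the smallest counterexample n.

n = 48

We need the least integer n ≥ 43 for which n, n + 1, n + 2, n + 3 are all composite.
The first 5 eligible values, up to n = 47, all satisfy the conclusion.
n = 48: 48 = 2 × 24; 49 = 7 × 7; 50 = 2 × 25; 51 = 3 × 17 — all composite.
Thus n = 48 disproves the claim, and no smaller n works.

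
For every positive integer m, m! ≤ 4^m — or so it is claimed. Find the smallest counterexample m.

m = 9

Check each positive integer m in order until m! > 4^m.
For m = 1, 2, 3, 4, 5, 6, 7, 8 the conclusion holds.
m = 9: m! = 362880 and 4^m = 262144, so 362880 > 262144.
Thus m = 9 disproves the claim, and no smaller m works.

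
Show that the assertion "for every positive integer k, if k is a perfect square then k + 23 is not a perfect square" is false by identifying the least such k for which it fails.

k = 121

We need the least positive integer k for which k is a perfect square but k + 23 is a perfect square.
The first 10 eligible values, up to k = 100, all satisfy the conclusion.
k = 121: 121 = 11² and 121 + 23 = 144 = 12².
So k = 121 is the smallest counterexample.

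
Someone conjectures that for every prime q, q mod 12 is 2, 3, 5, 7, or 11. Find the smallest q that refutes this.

q = 2: 2 mod 12 = 2.
q = 3: 3 mod 12 = 3.
q = 5: 5 mod 12 = 5.
q = 7: 7 mod 12 = 7.
q = 11: 11 mod 12 = 11.
q = 13: 13 mod 12 = 1 — not in {2, 3, 5, 7, 11}.

q = 13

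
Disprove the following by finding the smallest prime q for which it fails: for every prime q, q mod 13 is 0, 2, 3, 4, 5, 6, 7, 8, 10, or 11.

Check each prime q in order until the claim fails.
For q = 2, 3, 5, 7, …, 41, 43, 47 the conclusion holds.
q = 53: 53 mod 13 = 1 — not in {0, 2, 3, 4, 5, 6, 7, 8, 10, 11}.
Thus q = 53 disproves the claim, and no smaller q works.

q = 53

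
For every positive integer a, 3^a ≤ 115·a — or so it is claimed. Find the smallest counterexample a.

A counterexample is any positive integer a such that 3^a > 115·a; we check each in order.
a = 1: 3^a = 3 and 115·a = 115, so 3 ≤ 115.
a = 2: 3^a = 9 and 115·a = 230, so 9 ≤ 230.
a = 3: 3^a = 27 and 115·a = 345, so 27 ≤ 345.
a = 4: 3^a = 81 and 115·a = 460, so 81 ≤ 460.
a = 5: 3^a = 243 and 115·a = 575, so 243 ≤ 575.
a = 6: 3^a = 729 and 115·a = 690, so 729 > 690.
Thus a = 6 disproves the claim, and no smaller a works.

a = 6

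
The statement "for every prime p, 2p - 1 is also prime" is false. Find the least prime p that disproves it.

p = 5

p = 2: 2p - 1 = 3, prime.
p = 3: 2p - 1 = 5, prime.
p = 5: 2p - 1 = 9 = 3 × 3, not prime.
Thus p = 5 disproves the claim, and no smaller p works.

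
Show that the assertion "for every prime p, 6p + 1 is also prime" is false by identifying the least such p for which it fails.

For p = 2, 3, 5, 7, 11, 13, 17 the conclusion holds.
p = 19: 6p + 1 = 115 = 5 × 23, not prime.

p = 19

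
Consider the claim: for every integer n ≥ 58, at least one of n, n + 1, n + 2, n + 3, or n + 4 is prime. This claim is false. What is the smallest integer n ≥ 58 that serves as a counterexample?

n = 62

We need the least integer n ≥ 58 for which n, n + 1, n + 2, n + 3, n + 4 are all composite.
For n = 58, 59, 60, 61 the conclusion holds.
n = 62: 62 = 2 × 31; 63 = 3 × 21; 64 = 2 × 32; 65 = 5 × 13; 66 = 2 × 33 — all composite.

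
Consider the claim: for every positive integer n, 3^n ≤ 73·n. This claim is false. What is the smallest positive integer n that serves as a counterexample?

n = 6

The first 5 eligible values, up to n = 5, all satisfy the conclusion.
n = 6: 3^n = 729 and 73·n = 438, so 729 > 438.
Thus n = 6 disproves the claim, and no smaller n works.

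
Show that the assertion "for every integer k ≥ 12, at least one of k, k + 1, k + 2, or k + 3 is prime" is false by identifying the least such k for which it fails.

We need the least integer k ≥ 12 for which k, k + 1, k + 2, k + 3 are all composite.
For k = 12, 13, 14, 15, …, 21, 22, 23 the conclusion holds.
k = 24: 24 = 2 × 12; 25 = 5 × 5; 26 = 2 × 13; 27 = 3 × 9 — all composite.
Hence k = 24 is a counterexample.

k = 24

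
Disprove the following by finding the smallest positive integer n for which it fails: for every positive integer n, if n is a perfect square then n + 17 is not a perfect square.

A counterexample is any positive integer n such that n is a perfect square but n + 17 is a perfect square; we check each in order.
For n = 1, 4, 9, 16, 25, 36, 49 the conclusion holds.
n = 64: 64 = 8² and 64 + 17 = 81 = 9².

n = 64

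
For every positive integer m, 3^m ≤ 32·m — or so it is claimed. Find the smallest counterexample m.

Check each positive integer m in order until 3^m > 32·m.
The first 4 eligible values, up to m = 4, all satisfy the conclusion.
m = 5: 3^m = 243 and 32·m = 160, so 243 > 160.

m = 5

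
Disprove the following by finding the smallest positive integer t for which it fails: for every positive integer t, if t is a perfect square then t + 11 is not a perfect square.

t = 25

t = 1: 1 + 11 = 12, not a perfect square.
t = 4: 4 + 11 = 15, not a perfect square.
t = 9: 9 + 11 = 20, not a perfect square.
t = 16: 16 + 11 = 27, not a perfect square.
t = 25: 25 = 5² and 25 + 11 = 36 = 6².
Thus t = 25 disproves the claim, and no smaller t works.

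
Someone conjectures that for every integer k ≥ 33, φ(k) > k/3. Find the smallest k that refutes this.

A counterexample is any integer k ≥ 33 such that the claim fails; we check each in order.
For k = 33, 34, 35 the conclusion holds.
k = 36: φ(36) = 12 and 36/3 = 12, so φ(36) ≤ 36/3.
Thus k = 36 disproves the claim, and no smaller k works.

k = 36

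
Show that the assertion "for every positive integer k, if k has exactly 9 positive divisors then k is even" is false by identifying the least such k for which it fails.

We need the least positive integer k for which k has exactly 9 positive divisors but k is odd.
k = 36: divisors of 36: 9 divisors; 36 is even.
k = 100: divisors of 100: 9 divisors; 100 is even.
k = 196: divisors of 196: 9 divisors; 196 is even.
k = 225: divisors of 225: 9 divisors; 225 is odd.

k = 225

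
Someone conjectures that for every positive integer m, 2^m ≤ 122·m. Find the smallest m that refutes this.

m = 11

A counterexample is any positive integer m such that 2^m > 122·m; we check each in order.
The first 10 eligible values, up to m = 10, all satisfy the conclusion.
m = 11: 2^m = 2048 and 122·m = 1342, so 2048 > 1342.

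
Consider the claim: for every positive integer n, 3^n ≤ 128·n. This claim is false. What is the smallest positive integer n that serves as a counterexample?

n = 7

Check each positive integer n in order until 3^n > 128·n.
n = 1: 3^n = 3 and 128·n = 128, so 3 ≤ 128.
n = 2: 3^n = 9 and 128·n = 256, so 9 ≤ 256.
n = 3: 3^n = 27 and 128·n = 384, so 27 ≤ 384.
n = 4: 3^n = 81 and 128·n = 512, so 81 ≤ 512.
n = 5: 3^n = 243 and 128·n = 640, so 243 ≤ 640.
n = 6: 3^n = 729 and 128·n = 768, so 729 ≤ 768.
n = 7: 3^n = 2187 and 128·n = 896, so 2187 > 896.
Hence n = 7 is a counterexample.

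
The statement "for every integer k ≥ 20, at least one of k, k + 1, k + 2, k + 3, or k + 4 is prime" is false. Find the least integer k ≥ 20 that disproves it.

k = 24

Check each integer k ≥ 20 in order until k, k + 1, k + 2, k + 3, k + 4 are all composite.
The first 4 eligible values, up to k = 23, all satisfy the conclusion.
k = 24: 24 = 2 × 12; 25 = 5 × 5; 26 = 2 × 13; 27 = 3 × 9; 28 = 2 × 14 — all composite.
So k = 24 is the smallest counterexample.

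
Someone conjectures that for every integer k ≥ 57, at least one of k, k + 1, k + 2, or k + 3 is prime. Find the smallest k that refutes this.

k = 62

Check each integer k ≥ 57 in order until k, k + 1, k + 2, k + 3 are all composite.
k = 57: 59 is prime.
k = 58: 59 is prime.
k = 59: 59 is prime.
k = 60: 61 is prime.
k = 61: 61 is prime.
k = 62: 62 = 2 × 31; 63 = 3 × 21; 64 = 2 × 32; 65 = 5 × 13 — all composite.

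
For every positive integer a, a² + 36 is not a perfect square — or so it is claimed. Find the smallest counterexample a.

a = 8

We need the least positive integer a for which a² + 36 is a perfect square.
The first 7 eligible values, up to a = 7, all satisfy the conclusion.
a = 8: 8² + 36 = 100 = 10², a perfect square.
Hence a = 8 is a counterexample.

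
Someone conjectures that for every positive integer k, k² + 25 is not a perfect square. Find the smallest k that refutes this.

k = 12

Check each positive integer k in order until k² + 25 is a perfect square.
For k = 1, 2, 3, 4, …, 9, 10, 11 the conclusion holds.
k = 12: 12² + 25 = 169 = 13², a perfect square.
Hence k = 12 is a counterexample.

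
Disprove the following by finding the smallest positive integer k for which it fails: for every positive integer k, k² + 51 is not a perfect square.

We need the least positive integer k for which k² + 51 is a perfect square.
The first 6 eligible values, up to k = 6, all satisfy the conclusion.
k = 7: 7² + 51 = 100 = 10², a perfect square.

k = 7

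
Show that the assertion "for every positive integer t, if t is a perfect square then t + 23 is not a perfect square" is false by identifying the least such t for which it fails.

t = 121

Check each positive integer t in order until t is a perfect square but t + 23 is a perfect square.
For t = 1, 4, 9, 16, 25, 36, 49, 64, 81, 100 the conclusion holds.
t = 121: 121 = 11² and 121 + 23 = 144 = 12².
Hence t = 121 is a counterexample.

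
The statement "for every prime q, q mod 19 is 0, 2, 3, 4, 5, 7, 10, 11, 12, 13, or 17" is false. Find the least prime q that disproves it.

q = 37

We need the least prime q for which the claim fails.
For q = 2, 3, 5, 7, …, 23, 29, 31 the conclusion holds.
q = 37: 37 mod 19 = 18 — not in {0, 2, 3, 4, 5, 7, 10, 11, 12, 13, 17}.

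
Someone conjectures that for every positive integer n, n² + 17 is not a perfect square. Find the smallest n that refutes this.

n = 8

We need the least positive integer n for which n² + 17 is a perfect square.
The first 7 eligible values, up to n = 7, all satisfy the conclusion.
n = 8: 8² + 17 = 81 = 9², a perfect square.
Hence n = 8 is a counterexample.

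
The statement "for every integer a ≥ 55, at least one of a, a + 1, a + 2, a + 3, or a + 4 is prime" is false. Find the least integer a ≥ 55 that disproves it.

A counterexample is any integer a ≥ 55 such that a, a + 1, a + 2, a + 3, a + 4 are all composite; we check each in order.
For a = 55, 56, 57, 58, 59, 60, 61 the conclusion holds.
a = 62: 62 = 2 × 31; 63 = 3 × 21; 64 = 2 × 32; 65 = 5 × 13; 66 = 2 × 33 — all composite.

a = 62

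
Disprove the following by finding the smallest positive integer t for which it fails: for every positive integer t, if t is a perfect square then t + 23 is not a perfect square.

Check each positive integer t in order until t is a perfect square but t + 23 is a perfect square.
The first 10 eligible values, up to t = 100, all satisfy the conclusion.
t = 121: 121 = 11² and 121 + 23 = 144 = 12².

t = 121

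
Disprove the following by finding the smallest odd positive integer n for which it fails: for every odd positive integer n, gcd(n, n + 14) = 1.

n = 1: gcd(1, 15) = 1.
n = 3: gcd(3, 17) = 1.
n = 5: gcd(5, 19) = 1.
n = 7: gcd(7, 21) = 7.
Hence n = 7 is a counterexample.

n = 7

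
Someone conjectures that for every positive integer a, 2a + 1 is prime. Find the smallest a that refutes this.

We need the least positive integer a for which 2a + 1 is not prime.
For a = 1, 2, 3 the conclusion holds.
a = 4: 2a + 1 = 9 = 3 × 3, composite.

a = 4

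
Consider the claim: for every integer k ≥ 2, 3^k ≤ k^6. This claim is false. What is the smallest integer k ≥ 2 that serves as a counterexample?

k = 15

For k = 2, 3, 4, 5, …, 12, 13, 14 the conclusion holds.
k = 15: 3^k = 14348907 and k^6 = 11390625, so 14348907 > 11390625.
So k = 15 is the smallest counterexample.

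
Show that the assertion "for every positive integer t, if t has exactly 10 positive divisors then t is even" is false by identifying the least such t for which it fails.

t = 405

We need the least positive integer t for which t has exactly 10 positive divisors but t is odd.
For t = 48, 80, 112, 162, 176, 208, 272, 304, 368 the conclusion holds.
t = 405: divisors of 405: 10 divisors; 405 is odd.
So t = 405 is the smallest counterexample.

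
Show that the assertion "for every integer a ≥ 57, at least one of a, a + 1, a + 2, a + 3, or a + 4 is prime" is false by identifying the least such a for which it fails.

For a = 57, 58, 59, 60, 61 the conclusion holds.
a = 62: 62 = 2 × 31; 63 = 3 × 21; 64 = 2 × 32; 65 = 5 × 13; 66 = 2 × 33 — all composite.

a = 62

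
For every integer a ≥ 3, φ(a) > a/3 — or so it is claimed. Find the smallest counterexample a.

For a = 3, 4, 5 the conclusion holds.
a = 6: φ(6) = 2 and 6/3 = 2, so φ(6) ≤ 6/3.
Thus a = 6 disproves the claim, and no smaller a works.

a = 6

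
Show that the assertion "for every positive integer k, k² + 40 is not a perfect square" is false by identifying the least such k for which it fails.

Check each positive integer k in order until k² + 40 is a perfect square.
k = 1: 1² + 40 = 41, not a perfect square.
k = 2: 2² + 40 = 44, not a perfect square.
k = 3: 3² + 40 = 49 = 7², a perfect square.
Thus k = 3 disproves the claim, and no smaller k works.

k = 3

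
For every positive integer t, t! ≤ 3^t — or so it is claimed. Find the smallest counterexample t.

Check each positive integer t in order until t! > 3^t.
The first 6 eligible values, up to t = 6, all satisfy the conclusion.
t = 7: t! = 5040 and 3^t = 2187, so 5040 > 2187.
Thus t = 7 disproves the claim, and no smaller t works.

t = 7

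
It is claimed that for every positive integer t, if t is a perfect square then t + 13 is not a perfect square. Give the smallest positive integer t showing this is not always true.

t = 36

For t = 1, 4, 9, 16, 25 the conclusion holds.
t = 36: 36 = 6² and 36 + 13 = 49 = 7².
Hence t = 36 is a counterexample.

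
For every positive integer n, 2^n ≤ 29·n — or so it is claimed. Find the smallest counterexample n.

n = 8

We need the least positive integer n for which 2^n > 29·n.
For n = 1, 2, 3, 4, 5, 6, 7 the conclusion holds.
n = 8: 2^n = 256 and 29·n = 232, so 256 > 232.
So n = 8 is the smallest counterexample.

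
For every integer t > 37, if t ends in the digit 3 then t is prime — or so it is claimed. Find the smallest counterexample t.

t = 63

A counterexample is any integer t > 37 such that t ends in the digit 3 but t is not prime; we check each in order.
For t = 43, 53 the conclusion holds.
t = 63: 63 ends in 3; 63 = 3 × 21, composite.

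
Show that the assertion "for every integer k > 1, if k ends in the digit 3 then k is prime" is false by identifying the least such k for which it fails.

Check each integer k > 1 in order until k ends in the digit 3 but k is not prime.
k = 3: 3 ends in 3 and is prime.
k = 13: 13 ends in 3 and is prime.
k = 23: 23 ends in 3 and is prime.
k = 33: 33 ends in 3; 33 = 3 × 11, composite.
Thus k = 33 disproves the claim, and no smaller k works.

k = 33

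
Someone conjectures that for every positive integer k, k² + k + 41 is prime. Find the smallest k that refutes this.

k = 40

We need the least positive integer k for which k² + k + 41 is not prime.
The first 39 eligible values, up to k = 39, all satisfy the conclusion.
k = 40: k² + k + 41 = 1681 = 41 × 41, composite.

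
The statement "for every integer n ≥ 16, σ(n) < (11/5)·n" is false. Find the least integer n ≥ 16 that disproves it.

A counterexample is any integer n ≥ 16 such that the claim fails; we check each in order.
The first 8 eligible values, up to n = 23, all satisfy the conclusion.
n = 24: σ(24) = 60; 60 ≥ 264/5.
Hence n = 24 is a counterexample.

n = 24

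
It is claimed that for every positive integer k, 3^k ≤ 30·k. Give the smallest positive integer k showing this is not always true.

k = 5

A counterexample is any positive integer k such that 3^k > 30·k; we check each in order.
For k = 1, 2, 3, 4 the conclusion holds.
k = 5: 3^k = 243 and 30·k = 150, so 243 > 150.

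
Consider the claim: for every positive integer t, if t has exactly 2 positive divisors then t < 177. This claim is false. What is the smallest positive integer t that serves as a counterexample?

Check each positive integer t in order until t has exactly 2 positive divisors but the claim fails.
For t = 2, 3, 5, 7, …, 163, 167, 173 the conclusion holds.
t = 179: τ(179) = 2; 179 ≥ 177.
Hence t = 179 is a counterexample.

t = 179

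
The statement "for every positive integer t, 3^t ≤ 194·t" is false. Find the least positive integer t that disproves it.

t = 7

We need the least positive integer t for which 3^t > 194·t.
For t = 1, 2, 3, 4, 5, 6 the conclusion holds.
t = 7: 3^t = 2187 and 194·t = 1358, so 2187 > 1358.
Thus t = 7 disproves the claim, and no smaller t works.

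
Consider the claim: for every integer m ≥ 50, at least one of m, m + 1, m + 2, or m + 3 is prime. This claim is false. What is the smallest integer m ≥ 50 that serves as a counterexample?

Check each integer m ≥ 50 in order until m, m + 1, m + 2, m + 3 are all composite.
m = 50: 53 is prime.
m = 51: 53 is prime.
m = 52: 53 is prime.
m = 53: 53 is prime.
m = 54: 54 = 2 × 27; 55 = 5 × 11; 56 = 2 × 28; 57 = 3 × 19 — all composite.

m = 54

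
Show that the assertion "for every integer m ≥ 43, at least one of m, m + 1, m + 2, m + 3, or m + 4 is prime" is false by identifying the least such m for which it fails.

m = 48

We need the least integer m ≥ 43 for which m, m + 1, m + 2, m + 3, m + 4 are all composite.
The first 5 eligible values, up to m = 47, all satisfy the conclusion.
m = 48: 48 = 2 × 24; 49 = 7 × 7; 50 = 2 × 25; 51 = 3 × 17; 52 = 2 × 26 — all composite.
So m = 48 is the smallest counterexample.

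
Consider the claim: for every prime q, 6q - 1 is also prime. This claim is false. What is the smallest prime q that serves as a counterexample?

We need the least prime q for which 6q - 1 is not prime.
For q = 2, 3, 5, 7 the conclusion holds.
q = 11: 6q - 1 = 65 = 5 × 13, not prime.
Hence q = 11 is a counterexample.

q = 11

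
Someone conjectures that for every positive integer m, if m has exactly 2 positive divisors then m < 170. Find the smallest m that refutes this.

A counterexample is any positive integer m such that m has exactly 2 positive divisors but the claim fails; we check each in order.
For m = 2, 3, 5, 7, …, 157, 163, 167 the conclusion holds.
m = 173: τ(173) = 2; 173 ≥ 170.
Hence m = 173 is a counterexample.

m = 173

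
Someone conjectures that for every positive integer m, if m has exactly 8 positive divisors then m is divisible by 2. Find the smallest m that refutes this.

The first 12 eligible values, up to m = 104, all satisfy the conclusion.
m = 105: τ(105) = 8; 105 mod 2 = 1.
Hence m = 105 is a counterexample.

m = 105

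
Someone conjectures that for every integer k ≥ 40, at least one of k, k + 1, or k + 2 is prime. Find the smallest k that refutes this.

k = 44

A counterexample is any integer k ≥ 40 such that k, k + 1, k + 2 are all composite; we check each in order.
k = 40: 41 is prime.
k = 41: 41 is prime.
k = 42: 43 is prime.
k = 43: 43 is prime.
k = 44: 44 = 2 × 22; 45 = 3 × 15; 46 = 2 × 23 — all composite.
So k = 44 is the smallest counterexample.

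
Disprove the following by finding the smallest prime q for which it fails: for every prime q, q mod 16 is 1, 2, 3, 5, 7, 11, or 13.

q = 31

Check each prime q in order until the claim fails.
For q = 2, 3, 5, 7, 11, 13, 17, 19, 23, 29 the conclusion holds.
q = 31: 31 mod 16 = 15 — not in {1, 2, 3, 5, 7, 11, 13}.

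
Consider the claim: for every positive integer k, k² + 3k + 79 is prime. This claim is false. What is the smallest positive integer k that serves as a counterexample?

k = 5

A counterexample is any positive integer k such that k² + 3k + 79 is not prime; we check each in order.
For k = 1, 2, 3, 4 the conclusion holds.
k = 5: k² + 3k + 79 = 119 = 7 × 17, composite.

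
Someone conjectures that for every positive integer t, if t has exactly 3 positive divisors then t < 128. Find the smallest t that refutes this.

A counterexample is any positive integer t such that t has exactly 3 positive divisors but the claim fails; we check each in order.
The first 5 eligible values, up to t = 121, all satisfy the conclusion.
t = 169: τ(169) = 3; 169 ≥ 128.
So t = 169 is the smallest counterexample.

t = 169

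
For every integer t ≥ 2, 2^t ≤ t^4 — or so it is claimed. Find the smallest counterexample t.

A counterexample is any integer t ≥ 2 such that 2^t > t^4; we check each in order.
For t = 2, 3, 4, 5, …, 14, 15, 16 the conclusion holds.
t = 17: 2^t = 131072 and t^4 = 83521, so 131072 > 83521.

t = 17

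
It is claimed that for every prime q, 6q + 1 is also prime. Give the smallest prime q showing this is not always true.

q = 19

A counterexample is any prime q such that 6q + 1 is not prime; we check each in order.
q = 2: 6q + 1 = 13, prime.
q = 3: 6q + 1 = 19, prime.
q = 5: 6q + 1 = 31, prime.
q = 7: 6q + 1 = 43, prime.
q = 11: 6q + 1 = 67, prime.
q = 13: 6q + 1 = 79, prime.
q = 17: 6q + 1 = 103, prime.
q = 19: 6q + 1 = 115 = 5 × 23, not prime.
Thus q = 19 disproves the claim, and no smaller q works.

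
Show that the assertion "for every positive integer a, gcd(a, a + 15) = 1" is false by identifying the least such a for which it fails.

a = 3

Check each positive integer a in order until gcd(a, a + 15) > 1.
For a = 1, 2 the conclusion holds.
a = 3: gcd(3, 18) = 3.
Hence a = 3 is a counterexample.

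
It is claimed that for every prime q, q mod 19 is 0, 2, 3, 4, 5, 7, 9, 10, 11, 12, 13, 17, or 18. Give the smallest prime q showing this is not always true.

Check each prime q in order until the claim fails.
For q = 2, 3, 5, 7, …, 41, 43, 47 the conclusion holds.
q = 53: 53 mod 19 = 15 — not in {0, 2, 3, 4, 5, 7, 9, 10, 11, 12, 13, 17, 18}.

q = 53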